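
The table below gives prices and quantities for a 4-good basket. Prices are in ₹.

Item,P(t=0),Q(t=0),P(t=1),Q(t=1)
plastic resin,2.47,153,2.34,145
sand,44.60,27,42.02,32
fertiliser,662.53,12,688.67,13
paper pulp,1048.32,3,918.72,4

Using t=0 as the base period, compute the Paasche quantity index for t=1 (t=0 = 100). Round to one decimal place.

114.4

Paasche quantity index uses current-period prices as weights.
ΣP(t=1)·Q(t=1) = 2.34×145 + 42.02×32 + 688.67×13 + 918.72×4 = 339.3 + 1344.64 + 8952.71 + 3674.88 = 14311.53
ΣP(t=1)·Q(t=0) = 2.34×153 + 42.02×27 + 688.67×12 + 918.72×3 = 358.02 + 1134.54 + 8264.04 + 2756.16 = 12512.76
Index = 14311.53 / 12512.76 × 100 = 114.3755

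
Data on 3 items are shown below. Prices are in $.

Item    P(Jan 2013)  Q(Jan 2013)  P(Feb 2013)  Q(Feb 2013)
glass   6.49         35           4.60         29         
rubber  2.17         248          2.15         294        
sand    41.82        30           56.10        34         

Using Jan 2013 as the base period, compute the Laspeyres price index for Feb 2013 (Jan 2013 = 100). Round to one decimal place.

Laspeyres price index uses base-period quantities as weights.
ΣP(Feb 2013)·Q(Jan 2013) = 4.60×35 + 2.15×248 + 56.10×30 = 161 + 533.2 + 1683 = 2377.2
ΣP(Jan 2013)·Q(Jan 2013) = 6.49×35 + 2.17×248 + 41.82×30 = 227.15 + 538.16 + 1254.6 = 2019.91
Index = 2377.2 / 2019.91 × 100 = 117.6884

117.7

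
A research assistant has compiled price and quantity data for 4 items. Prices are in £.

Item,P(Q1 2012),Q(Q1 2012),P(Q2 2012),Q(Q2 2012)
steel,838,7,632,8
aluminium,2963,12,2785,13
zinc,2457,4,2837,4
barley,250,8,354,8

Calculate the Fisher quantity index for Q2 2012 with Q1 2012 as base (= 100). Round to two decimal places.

Laspeyres component (base-period weights):
ΣP(Q1 2012)Q(Q2 2012) = 838×8 + 2963×13 + 2457×4 + 250×8 = 6704 + 38519 + 9828 + 2000 = 57051
ΣP(Q1 2012)Q(Q1 2012) = 838×7 + 2963×12 + 2457×4 + 250×8 = 5866 + 35556 + 9828 + 2000 = 53250
L = 57051 / 53250 × 100 = 107.1380
Paasche component (current-period weights):
ΣP(Q2 2012)Q(Q2 2012) = 632×8 + 2785×13 + 2837×4 + 354×8 = 5056 + 36205 + 11348 + 2832 = 55441
ΣP(Q2 2012)Q(Q1 2012) = 632×7 + 2785×12 + 2837×4 + 354×8 = 4424 + 33420 + 11348 + 2832 = 52024
P = 55441 / 52024 × 100 = 106.5681
Fisher = √(L × P) = √(107.1380 × 106.5681) = 106.8527

106.85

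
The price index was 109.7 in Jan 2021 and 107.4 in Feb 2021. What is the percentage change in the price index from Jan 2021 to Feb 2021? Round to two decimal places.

-2.10%

Change = (107.4 − 109.7) / 109.7 × 100
       = -2.3 / 109.7 × 100 = -2.0966%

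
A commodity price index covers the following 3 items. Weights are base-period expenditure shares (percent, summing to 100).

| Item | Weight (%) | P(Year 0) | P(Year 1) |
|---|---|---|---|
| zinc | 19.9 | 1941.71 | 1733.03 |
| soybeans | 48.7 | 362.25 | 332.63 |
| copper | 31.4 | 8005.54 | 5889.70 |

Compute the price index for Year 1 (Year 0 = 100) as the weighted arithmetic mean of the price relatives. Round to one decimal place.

85.6

zinc: 19.9 × (1733.03/1941.71) = 19.9 × 0.892528 = 17.7613
soybeans: 48.7 × (332.63/362.25) = 48.7 × 0.918233 = 44.7180
copper: 31.4 × (5889.70/8005.54) = 31.4 × 0.735703 = 23.1011
Index = Σ wᵢ·(p₁ᵢ/p₀ᵢ) = 17.7613 + 44.7180 + 23.1011 = 85.5803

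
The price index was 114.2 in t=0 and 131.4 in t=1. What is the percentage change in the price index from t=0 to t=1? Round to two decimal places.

15.06%

Change = (131.4 − 114.2) / 114.2 × 100
       = 17.2 / 114.2 × 100 = 15.0613%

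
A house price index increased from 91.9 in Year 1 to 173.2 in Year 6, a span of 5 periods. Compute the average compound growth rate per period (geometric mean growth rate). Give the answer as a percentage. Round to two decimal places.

Growth factor = (173.2/91.9)^(1/5) = (1.884657)^(1/5) = 1.135132
Growth rate = 1.135132 − 1 = 0.135132 = 13.5132%

13.51%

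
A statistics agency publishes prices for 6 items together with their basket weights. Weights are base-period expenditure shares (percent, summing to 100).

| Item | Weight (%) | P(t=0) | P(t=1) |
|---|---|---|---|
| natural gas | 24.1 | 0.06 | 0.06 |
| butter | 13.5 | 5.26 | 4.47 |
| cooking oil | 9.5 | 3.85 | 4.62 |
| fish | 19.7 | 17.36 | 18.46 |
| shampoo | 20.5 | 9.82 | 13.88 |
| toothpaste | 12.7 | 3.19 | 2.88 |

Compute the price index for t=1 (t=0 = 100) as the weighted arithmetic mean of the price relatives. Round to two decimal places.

108.36

natural gas: 24.1 × (0.06/0.06) = 24.1 × 1.000000 = 24.1000
butter: 13.5 × (4.47/5.26) = 13.5 × 0.849810 = 11.4724
cooking oil: 9.5 × (4.62/3.85) = 9.5 × 1.200000 = 11.4000
fish: 19.7 × (18.46/17.36) = 19.7 × 1.063364 = 20.9483
shampoo: 20.5 × (13.88/9.82) = 20.5 × 1.413442 = 28.9756
toothpaste: 12.7 × (2.88/3.19) = 12.7 × 0.902821 = 11.4658
Index = Σ wᵢ·(p₁ᵢ/p₀ᵢ) = 24.1000 + 11.4724 + 11.4000 + 20.9483 + 28.9756 + 11.4658 = 108.3621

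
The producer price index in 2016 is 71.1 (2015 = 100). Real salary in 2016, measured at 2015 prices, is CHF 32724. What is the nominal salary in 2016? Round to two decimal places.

23266.76

Nominal = Real × (Index/100) = 32724 × (71.1/100)
        = 32724 × 0.711 = 23266.7640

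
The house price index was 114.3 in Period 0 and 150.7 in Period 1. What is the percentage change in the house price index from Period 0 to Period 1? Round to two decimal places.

Change = (150.7 − 114.3) / 114.3 × 100
       = 36.4 / 114.3 × 100 = 31.8460%

31.85%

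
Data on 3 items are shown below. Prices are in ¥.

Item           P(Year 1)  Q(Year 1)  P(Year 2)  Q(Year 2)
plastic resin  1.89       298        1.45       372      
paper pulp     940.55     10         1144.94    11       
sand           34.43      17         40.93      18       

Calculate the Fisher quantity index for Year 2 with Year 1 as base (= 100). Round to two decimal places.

110.42

Laspeyres component (base-period weights):
ΣP(Year 1)Q(Year 2) = 1.89×372 + 940.55×11 + 34.43×18 = 703.08 + 10346.05 + 619.74 = 11668.87
ΣP(Year 1)Q(Year 1) = 1.89×298 + 940.55×10 + 34.43×17 = 563.22 + 9405.5 + 585.31 = 10554.03
L = 11668.87 / 10554.03 × 100 = 110.5632
Paasche component (current-period weights):
ΣP(Year 2)Q(Year 2) = 1.45×372 + 1144.94×11 + 40.93×18 = 539.4 + 12594.34 + 736.74 = 13870.48
ΣP(Year 2)Q(Year 1) = 1.45×298 + 1144.94×10 + 40.93×17 = 432.1 + 11449.4 + 695.81 = 12577.31
P = 13870.48 / 12577.31 × 100 = 110.2818
Fisher = √(L × P) = √(110.5632 × 110.2818) = 110.4224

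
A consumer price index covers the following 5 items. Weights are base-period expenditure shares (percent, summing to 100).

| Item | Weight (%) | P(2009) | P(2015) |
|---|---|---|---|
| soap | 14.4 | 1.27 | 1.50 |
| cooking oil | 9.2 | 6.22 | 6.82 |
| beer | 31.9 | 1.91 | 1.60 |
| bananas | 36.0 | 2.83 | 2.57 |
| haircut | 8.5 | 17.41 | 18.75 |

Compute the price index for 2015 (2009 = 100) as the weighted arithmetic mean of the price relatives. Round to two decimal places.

95.66

soap: 14.4 × (1.50/1.27) = 14.4 × 1.181102 = 17.0079
cooking oil: 9.2 × (6.82/6.22) = 9.2 × 1.096463 = 10.0875
beer: 31.9 × (1.60/1.91) = 31.9 × 0.837696 = 26.7225
bananas: 36.0 × (2.57/2.83) = 36.0 × 0.908127 = 32.6926
haircut: 8.5 × (18.75/17.41) = 8.5 × 1.076967 = 9.1542
Index = Σ wᵢ·(p₁ᵢ/p₀ᵢ) = 17.0079 + 10.0875 + 26.7225 + 32.6926 + 9.1542 = 95.6646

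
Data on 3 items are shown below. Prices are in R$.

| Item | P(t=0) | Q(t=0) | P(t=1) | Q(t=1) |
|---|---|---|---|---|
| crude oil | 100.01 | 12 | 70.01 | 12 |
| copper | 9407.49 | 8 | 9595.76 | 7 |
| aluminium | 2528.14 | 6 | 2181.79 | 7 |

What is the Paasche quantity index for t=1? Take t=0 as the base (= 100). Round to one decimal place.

Paasche quantity index uses current-period prices as weights.
ΣP(t=1)·Q(t=1) = 70.01×12 + 9595.76×7 + 2181.79×7 = 840.12 + 67170.32 + 15272.53 = 83282.97
ΣP(t=1)·Q(t=0) = 70.01×12 + 9595.76×8 + 2181.79×6 = 840.12 + 76766.08 + 13090.74 = 90696.94
Index = 83282.97 / 90696.94 × 100 = 91.8256

91.8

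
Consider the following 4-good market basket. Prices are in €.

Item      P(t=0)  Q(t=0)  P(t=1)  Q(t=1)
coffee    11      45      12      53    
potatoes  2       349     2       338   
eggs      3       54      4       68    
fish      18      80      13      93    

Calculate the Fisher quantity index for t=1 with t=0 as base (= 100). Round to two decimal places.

112.11

Laspeyres component (base-period weights):
ΣP(t=0)Q(t=1) = 11×53 + 2×338 + 3×68 + 18×93 = 583 + 676 + 204 + 1674 = 3137
ΣP(t=0)Q(t=0) = 11×45 + 2×349 + 3×54 + 18×80 = 495 + 698 + 162 + 1440 = 2795
L = 3137 / 2795 × 100 = 112.2361
Paasche component (current-period weights):
ΣP(t=1)Q(t=1) = 12×53 + 2×338 + 4×68 + 13×93 = 636 + 676 + 272 + 1209 = 2793
ΣP(t=1)Q(t=0) = 12×45 + 2×349 + 4×54 + 13×80 = 540 + 698 + 216 + 1040 = 2494
P = 2793 / 2494 × 100 = 111.9888
Fisher = √(L × P) = √(112.2361 × 111.9888) = 112.1124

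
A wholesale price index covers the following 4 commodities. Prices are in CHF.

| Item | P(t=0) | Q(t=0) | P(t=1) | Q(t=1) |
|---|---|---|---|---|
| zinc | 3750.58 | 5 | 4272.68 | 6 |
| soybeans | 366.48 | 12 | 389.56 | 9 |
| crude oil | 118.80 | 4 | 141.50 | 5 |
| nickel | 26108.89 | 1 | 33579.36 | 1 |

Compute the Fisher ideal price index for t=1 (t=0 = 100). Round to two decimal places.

120.91

Laspeyres component (base-period weights):
ΣP(t=1)Q(t=0) = 4272.68×5 + 389.56×12 + 141.50×4 + 33579.36×1 = 21363.4 + 4674.72 + 566 + 33579.36 = 60183.48
ΣP(t=0)Q(t=0) = 3750.58×5 + 366.48×12 + 118.80×4 + 26108.89×1 = 18752.9 + 4397.76 + 475.2 + 26108.89 = 49734.75
L = 60183.48 / 49734.75 × 100 = 121.0089
Paasche component (current-period weights):
ΣP(t=1)Q(t=1) = 4272.68×6 + 389.56×9 + 141.50×5 + 33579.36×1 = 25636.08 + 3506.04 + 707.5 + 33579.36 = 63428.98
ΣP(t=0)Q(t=1) = 3750.58×6 + 366.48×9 + 118.80×5 + 26108.89×1 = 22503.48 + 3298.32 + 594 + 26108.89 = 52504.69
P = 63428.98 / 52504.69 × 100 = 120.8063
Fisher = √(L × P) = √(121.0089 × 120.8063) = 120.9076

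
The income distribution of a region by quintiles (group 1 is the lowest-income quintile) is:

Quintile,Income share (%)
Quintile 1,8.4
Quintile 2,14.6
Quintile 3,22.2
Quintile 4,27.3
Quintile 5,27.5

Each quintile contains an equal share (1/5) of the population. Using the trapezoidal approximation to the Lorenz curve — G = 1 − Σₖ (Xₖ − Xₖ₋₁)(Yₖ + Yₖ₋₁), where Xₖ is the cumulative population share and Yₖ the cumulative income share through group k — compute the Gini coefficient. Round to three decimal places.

Cumulative income shares Yₖ: 0.0840, 0.2300, 0.4520, 0.7250, 1.0000
Σ (Xₖ−Xₖ₋₁)(Yₖ+Yₖ₋₁) = (1/5)(0.0840+0.0000) + (1/5)(0.2300+0.0840) + (1/5)(0.4520+0.2300) + (1/5)(0.7250+0.4520) + (1/5)(1.0000+0.7250)
  = 0.0168 + 0.0628 + 0.1364 + 0.2354 + 0.3450 = 0.7964
G = 1 − 0.7964 = 0.2036

0.204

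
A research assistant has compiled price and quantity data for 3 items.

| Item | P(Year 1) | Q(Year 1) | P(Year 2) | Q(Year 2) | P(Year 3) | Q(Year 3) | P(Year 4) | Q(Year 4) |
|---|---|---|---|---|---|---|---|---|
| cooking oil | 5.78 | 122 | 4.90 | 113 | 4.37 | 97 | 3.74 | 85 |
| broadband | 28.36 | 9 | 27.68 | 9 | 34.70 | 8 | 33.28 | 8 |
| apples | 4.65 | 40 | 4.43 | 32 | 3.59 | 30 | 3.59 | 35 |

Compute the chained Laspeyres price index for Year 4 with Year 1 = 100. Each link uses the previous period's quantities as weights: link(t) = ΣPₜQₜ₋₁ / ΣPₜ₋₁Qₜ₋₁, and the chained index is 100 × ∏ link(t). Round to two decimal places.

Link Year 1→Year 2:
ΣP(Year 2)Q(Year 1) = 4.90×122 + 27.68×9 + 4.43×40 = 597.8 + 249.12 + 177.2 = 1024.12
ΣP(Year 1)Q(Year 1) = 5.78×122 + 28.36×9 + 4.65×40 = 705.16 + 255.24 + 186 = 1146.4
link = 1024.12/1146.4 = 0.893336
Link Year 2→Year 3:
ΣP(Year 3)Q(Year 2) = 4.37×113 + 34.70×9 + 3.59×32 = 493.81 + 312.3 + 114.88 = 920.99
ΣP(Year 2)Q(Year 2) = 4.90×113 + 27.68×9 + 4.43×32 = 553.7 + 249.12 + 141.76 = 944.58
link = 920.99/944.58 = 0.975026
Link Year 3→Year 4:
ΣP(Year 4)Q(Year 3) = 3.74×97 + 33.28×8 + 3.59×30 = 362.78 + 266.24 + 107.7 = 736.72
ΣP(Year 3)Q(Year 3) = 4.37×97 + 34.70×8 + 3.59×30 = 423.89 + 277.6 + 107.7 = 809.19
link = 736.72/809.19 = 0.910441
Chained index = 100 × 0.893336 × 0.975026 × 0.910441 = 79.3018

79.30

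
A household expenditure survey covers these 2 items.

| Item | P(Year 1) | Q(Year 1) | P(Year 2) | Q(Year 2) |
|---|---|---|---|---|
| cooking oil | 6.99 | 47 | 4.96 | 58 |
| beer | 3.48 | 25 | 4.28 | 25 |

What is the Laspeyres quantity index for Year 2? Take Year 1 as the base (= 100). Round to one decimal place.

Laspeyres quantity index uses base-period prices as weights.
ΣP(Year 1)·Q(Year 2) = 6.99×58 + 3.48×25 = 405.42 + 87 = 492.42
ΣP(Year 1)·Q(Year 1) = 6.99×47 + 3.48×25 = 328.53 + 87 = 415.53
Index = 492.42 / 415.53 × 100 = 118.5041

118.5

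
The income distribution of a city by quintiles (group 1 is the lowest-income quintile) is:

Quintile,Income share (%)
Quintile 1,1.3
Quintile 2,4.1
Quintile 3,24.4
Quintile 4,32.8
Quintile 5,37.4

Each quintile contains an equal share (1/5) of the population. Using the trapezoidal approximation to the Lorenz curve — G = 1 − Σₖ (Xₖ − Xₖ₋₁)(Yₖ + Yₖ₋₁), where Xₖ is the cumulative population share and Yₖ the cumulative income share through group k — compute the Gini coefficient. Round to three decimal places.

0.404

Cumulative income shares Yₖ: 0.0130, 0.0540, 0.2980, 0.6260, 1.0000
Σ (Xₖ−Xₖ₋₁)(Yₖ+Yₖ₋₁) = (1/5)(0.0130+0.0000) + (1/5)(0.0540+0.0130) + (1/5)(0.2980+0.0540) + (1/5)(0.6260+0.2980) + (1/5)(1.0000+0.6260)
  = 0.0026 + 0.0134 + 0.0704 + 0.1848 + 0.3252 = 0.5964
G = 1 − 0.5964 = 0.4036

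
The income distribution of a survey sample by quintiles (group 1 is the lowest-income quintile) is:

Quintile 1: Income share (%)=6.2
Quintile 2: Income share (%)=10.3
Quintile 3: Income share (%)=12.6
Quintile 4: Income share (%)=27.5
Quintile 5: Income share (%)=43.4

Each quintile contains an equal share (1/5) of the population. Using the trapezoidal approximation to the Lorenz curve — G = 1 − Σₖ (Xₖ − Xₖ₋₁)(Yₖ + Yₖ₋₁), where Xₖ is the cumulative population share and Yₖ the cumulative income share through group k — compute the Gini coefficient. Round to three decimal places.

0.366

Cumulative income shares Yₖ: 0.0620, 0.1650, 0.2910, 0.5660, 1.0000
Σ (Xₖ−Xₖ₋₁)(Yₖ+Yₖ₋₁) = (1/5)(0.0620+0.0000) + (1/5)(0.1650+0.0620) + (1/5)(0.2910+0.1650) + (1/5)(0.5660+0.2910) + (1/5)(1.0000+0.5660)
  = 0.0124 + 0.0454 + 0.0912 + 0.1714 + 0.3132 = 0.6336
G = 1 − 0.6336 = 0.3664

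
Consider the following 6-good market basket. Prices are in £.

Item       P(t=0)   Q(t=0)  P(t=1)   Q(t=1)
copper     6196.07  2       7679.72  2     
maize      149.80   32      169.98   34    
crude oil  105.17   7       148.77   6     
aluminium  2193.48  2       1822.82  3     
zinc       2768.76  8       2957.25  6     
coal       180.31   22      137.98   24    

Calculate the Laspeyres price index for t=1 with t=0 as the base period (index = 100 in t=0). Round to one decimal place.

Laspeyres price index uses base-period quantities as weights.
ΣP(t=1)·Q(t=0) = 7679.72×2 + 169.98×32 + 148.77×7 + 1822.82×2 + 2957.25×8 + 137.98×22 = 15359.44 + 5439.36 + 1041.39 + 3645.64 + 23658 + 3035.56 = 52179.39
ΣP(t=0)·Q(t=0) = 6196.07×2 + 149.80×32 + 105.17×7 + 2193.48×2 + 2768.76×8 + 180.31×22 = 12392.14 + 4793.6 + 736.19 + 4386.96 + 22150.08 + 3966.82 = 48425.79
Index = 52179.39 / 48425.79 × 100 = 107.7512

107.8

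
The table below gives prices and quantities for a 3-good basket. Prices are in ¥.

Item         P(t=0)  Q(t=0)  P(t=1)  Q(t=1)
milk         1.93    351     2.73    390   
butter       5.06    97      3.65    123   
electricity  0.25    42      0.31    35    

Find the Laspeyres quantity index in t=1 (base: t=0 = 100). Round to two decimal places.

Laspeyres quantity index uses base-period prices as weights.
ΣP(t=0)·Q(t=1) = 1.93×390 + 5.06×123 + 0.25×35 = 752.7 + 622.38 + 8.75 = 1383.83
ΣP(t=0)·Q(t=0) = 1.93×351 + 5.06×97 + 0.25×42 = 677.43 + 490.82 + 10.5 = 1178.75
Index = 1383.83 / 1178.75 × 100 = 117.3981

117.40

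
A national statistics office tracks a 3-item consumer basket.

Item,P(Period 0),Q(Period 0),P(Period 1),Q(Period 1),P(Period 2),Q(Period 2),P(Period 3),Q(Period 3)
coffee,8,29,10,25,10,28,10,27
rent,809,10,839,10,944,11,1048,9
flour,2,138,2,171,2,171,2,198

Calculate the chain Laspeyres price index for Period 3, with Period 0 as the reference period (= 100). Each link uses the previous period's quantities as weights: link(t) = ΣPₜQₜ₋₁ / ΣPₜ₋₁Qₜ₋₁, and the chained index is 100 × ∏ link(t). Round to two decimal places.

Link Period 0→Period 1:
ΣP(Period 1)Q(Period 0) = 10×29 + 839×10 + 2×138 = 290 + 8390 + 276 = 8956
ΣP(Period 0)Q(Period 0) = 8×29 + 809×10 + 2×138 = 232 + 8090 + 276 = 8598
link = 8956/8598 = 1.041638
Link Period 1→Period 2:
ΣP(Period 2)Q(Period 1) = 10×25 + 944×10 + 2×171 = 250 + 9440 + 342 = 10032
ΣP(Period 1)Q(Period 1) = 10×25 + 839×10 + 2×171 = 250 + 8390 + 342 = 8982
link = 10032/8982 = 1.116900
Link Period 2→Period 3:
ΣP(Period 3)Q(Period 2) = 10×28 + 1048×11 + 2×171 = 280 + 11528 + 342 = 12150
ΣP(Period 2)Q(Period 2) = 10×28 + 944×11 + 2×171 = 280 + 10384 + 342 = 11006
link = 12150/11006 = 1.103943
Chained index = 100 × 1.041638 × 1.116900 × 1.103943 = 128.4334

128.43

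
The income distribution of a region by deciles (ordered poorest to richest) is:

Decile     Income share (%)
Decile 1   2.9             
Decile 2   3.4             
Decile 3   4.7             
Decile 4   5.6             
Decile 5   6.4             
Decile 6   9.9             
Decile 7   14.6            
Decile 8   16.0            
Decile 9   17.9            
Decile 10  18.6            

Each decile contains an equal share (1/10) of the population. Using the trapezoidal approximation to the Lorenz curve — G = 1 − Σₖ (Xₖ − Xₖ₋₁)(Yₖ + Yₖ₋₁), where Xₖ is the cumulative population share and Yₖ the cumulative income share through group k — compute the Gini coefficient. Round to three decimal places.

Cumulative income shares Yₖ: 0.0290, 0.0630, 0.1100, 0.1660, 0.2300, 0.3290, 0.4750, 0.6350, 0.8140, 1.0000
Σ (Xₖ−Xₖ₋₁)(Yₖ+Yₖ₋₁) = (1/10)(0.0290+0.0000) + (1/10)(0.0630+0.0290) + (1/10)(0.1100+0.0630) + (1/10)(0.1660+0.1100) + (1/10)(0.2300+0.1660) + (1/10)(0.3290+0.2300) + (1/10)(0.4750+0.3290) + (1/10)(0.6350+0.4750) + (1/10)(0.8140+0.6350) + (1/10)(1.0000+0.8140)
  = 0.0029 + 0.0092 + 0.0173 + 0.0276 + 0.0396 + 0.0559 + 0.0804 + 0.1110 + 0.1449 + 0.1814 = 0.6702
G = 1 − 0.6702 = 0.3298

0.330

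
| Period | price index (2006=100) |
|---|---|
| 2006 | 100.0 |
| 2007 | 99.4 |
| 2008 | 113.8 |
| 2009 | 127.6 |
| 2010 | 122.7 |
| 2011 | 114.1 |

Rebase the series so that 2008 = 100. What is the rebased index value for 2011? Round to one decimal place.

100.3

Rebased(2011) = 114.1 / 113.8 × 100 = 100.2636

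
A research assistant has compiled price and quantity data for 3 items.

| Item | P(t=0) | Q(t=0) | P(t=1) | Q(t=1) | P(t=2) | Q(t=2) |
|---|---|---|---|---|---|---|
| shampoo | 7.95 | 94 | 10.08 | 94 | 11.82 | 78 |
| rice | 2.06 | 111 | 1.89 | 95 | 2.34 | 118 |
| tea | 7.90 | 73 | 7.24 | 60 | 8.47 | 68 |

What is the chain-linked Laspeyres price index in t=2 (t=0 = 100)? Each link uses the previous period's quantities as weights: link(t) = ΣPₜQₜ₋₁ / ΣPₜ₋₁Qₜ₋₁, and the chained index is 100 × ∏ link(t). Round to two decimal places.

Link t=0→t=1:
ΣP(t=1)Q(t=0) = 10.08×94 + 1.89×111 + 7.24×73 = 947.52 + 209.79 + 528.52 = 1685.83
ΣP(t=0)Q(t=0) = 7.95×94 + 2.06×111 + 7.90×73 = 747.3 + 228.66 + 576.7 = 1552.66
link = 1685.83/1552.66 = 1.085769
Link t=1→t=2:
ΣP(t=2)Q(t=1) = 11.82×94 + 2.34×95 + 8.47×60 = 1111.08 + 222.3 + 508.2 = 1841.58
ΣP(t=1)Q(t=1) = 10.08×94 + 1.89×95 + 7.24×60 = 947.52 + 179.55 + 434.4 = 1561.47
link = 1841.58/1561.47 = 1.179389
Chained index = 100 × 1.085769 × 1.179389 = 128.0544

128.05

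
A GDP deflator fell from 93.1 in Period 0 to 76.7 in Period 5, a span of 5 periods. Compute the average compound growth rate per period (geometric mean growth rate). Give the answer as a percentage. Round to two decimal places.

Growth factor = (76.7/93.1)^(1/5) = (0.823845)^(1/5) = 0.961987
Growth rate = 0.961987 − 1 = -0.038013 = -3.8013%

-3.80%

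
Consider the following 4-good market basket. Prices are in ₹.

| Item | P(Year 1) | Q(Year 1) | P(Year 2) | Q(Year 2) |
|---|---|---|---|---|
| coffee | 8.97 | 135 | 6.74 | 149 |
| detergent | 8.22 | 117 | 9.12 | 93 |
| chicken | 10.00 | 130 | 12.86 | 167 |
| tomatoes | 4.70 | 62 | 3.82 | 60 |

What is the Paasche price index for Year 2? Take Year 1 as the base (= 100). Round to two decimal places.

104.35

Paasche price index uses current-period quantities as weights.
ΣP(Year 2)·Q(Year 2) = 6.74×149 + 9.12×93 + 12.86×167 + 3.82×60 = 1004.26 + 848.16 + 2147.62 + 229.2 = 4229.24
ΣP(Year 1)·Q(Year 2) = 8.97×149 + 8.22×93 + 10.00×167 + 4.70×60 = 1336.53 + 764.46 + 1670 + 282 = 4052.99
Index = 4229.24 / 4052.99 × 100 = 104.3486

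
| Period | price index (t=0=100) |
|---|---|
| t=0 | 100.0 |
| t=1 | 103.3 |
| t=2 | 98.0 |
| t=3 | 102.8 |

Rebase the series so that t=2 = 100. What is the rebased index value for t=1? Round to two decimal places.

Rebased(t=1) = 103.3 / 98.0 × 100 = 105.4082

105.41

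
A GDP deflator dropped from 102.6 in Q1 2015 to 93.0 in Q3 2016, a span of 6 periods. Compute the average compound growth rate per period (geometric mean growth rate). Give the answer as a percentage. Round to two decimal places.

Growth factor = (93.0/102.6)^(1/6) = (0.906433)^(1/6) = 0.983760
Growth rate = 0.983760 − 1 = -0.016240 = -1.6240%

-1.62%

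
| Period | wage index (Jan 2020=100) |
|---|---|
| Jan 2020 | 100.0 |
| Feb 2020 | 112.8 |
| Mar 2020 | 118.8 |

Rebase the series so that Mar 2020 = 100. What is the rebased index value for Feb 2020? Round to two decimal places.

Rebased(Feb 2020) = 112.8 / 118.8 × 100 = 94.9495

94.95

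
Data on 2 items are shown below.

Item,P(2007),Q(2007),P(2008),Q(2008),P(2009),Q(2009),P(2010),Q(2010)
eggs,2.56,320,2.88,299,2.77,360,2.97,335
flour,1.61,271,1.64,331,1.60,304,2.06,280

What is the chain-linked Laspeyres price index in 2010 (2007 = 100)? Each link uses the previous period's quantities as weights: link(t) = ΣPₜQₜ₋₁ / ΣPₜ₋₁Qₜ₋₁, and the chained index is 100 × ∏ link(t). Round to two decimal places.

Link 2007→2008:
ΣP(2008)Q(2007) = 2.88×320 + 1.64×271 = 921.6 + 444.44 = 1366.04
ΣP(2007)Q(2007) = 2.56×320 + 1.61×271 = 819.2 + 436.31 = 1255.51
link = 1366.04/1255.51 = 1.088036
Link 2008→2009:
ΣP(2009)Q(2008) = 2.77×299 + 1.60×331 = 828.23 + 529.6 = 1357.83
ΣP(2008)Q(2008) = 2.88×299 + 1.64×331 = 861.12 + 542.84 = 1403.96
link = 1357.83/1403.96 = 0.967143
Link 2009→2010:
ΣP(2010)Q(2009) = 2.97×360 + 2.06×304 = 1069.2 + 626.24 = 1695.44
ΣP(2009)Q(2009) = 2.77×360 + 1.60×304 = 997.2 + 486.4 = 1483.6
link = 1695.44/1483.6 = 1.142788
Chained index = 100 × 1.088036 × 0.967143 × 1.142788 = 120.2540

120.25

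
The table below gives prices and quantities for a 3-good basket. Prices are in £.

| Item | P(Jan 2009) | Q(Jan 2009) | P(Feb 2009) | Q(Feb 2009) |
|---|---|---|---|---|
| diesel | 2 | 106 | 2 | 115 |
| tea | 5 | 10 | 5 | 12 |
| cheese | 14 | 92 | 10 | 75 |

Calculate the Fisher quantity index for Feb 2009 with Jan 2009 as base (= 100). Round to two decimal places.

Laspeyres component (base-period weights):
ΣP(Jan 2009)Q(Feb 2009) = 2×115 + 5×12 + 14×75 = 230 + 60 + 1050 = 1340
ΣP(Jan 2009)Q(Jan 2009) = 2×106 + 5×10 + 14×92 = 212 + 50 + 1288 = 1550
L = 1340 / 1550 × 100 = 86.4516
Paasche component (current-period weights):
ΣP(Feb 2009)Q(Feb 2009) = 2×115 + 5×12 + 10×75 = 230 + 60 + 750 = 1040
ΣP(Feb 2009)Q(Jan 2009) = 2×106 + 5×10 + 10×92 = 212 + 50 + 920 = 1182
P = 1040 / 1182 × 100 = 87.9865
Fisher = √(L × P) = √(86.4516 × 87.9865) = 87.2157

87.22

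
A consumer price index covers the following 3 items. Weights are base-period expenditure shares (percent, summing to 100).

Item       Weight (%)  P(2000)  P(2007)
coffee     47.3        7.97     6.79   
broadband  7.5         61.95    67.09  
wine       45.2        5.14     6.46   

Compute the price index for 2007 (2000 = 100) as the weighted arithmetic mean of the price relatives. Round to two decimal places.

coffee: 47.3 × (6.79/7.97) = 47.3 × 0.851945 = 40.2970
broadband: 7.5 × (67.09/61.95) = 7.5 × 1.082970 = 8.1223
wine: 45.2 × (6.46/5.14) = 45.2 × 1.256809 = 56.8078
Index = Σ wᵢ·(p₁ᵢ/p₀ᵢ) = 40.2970 + 8.1223 + 56.8078 = 105.2270

105.23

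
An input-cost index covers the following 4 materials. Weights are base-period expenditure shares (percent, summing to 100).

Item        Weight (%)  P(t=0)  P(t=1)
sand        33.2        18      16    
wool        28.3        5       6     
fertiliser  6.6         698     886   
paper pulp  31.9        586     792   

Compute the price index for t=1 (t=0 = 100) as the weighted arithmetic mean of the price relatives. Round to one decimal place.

sand: 33.2 × (16/18) = 33.2 × 0.888889 = 29.5111
wool: 28.3 × (6/5) = 28.3 × 1.200000 = 33.9600
fertiliser: 6.6 × (886/698) = 6.6 × 1.269341 = 8.3777
paper pulp: 31.9 × (792/586) = 31.9 × 1.351536 = 43.1140
Index = Σ wᵢ·(p₁ᵢ/p₀ᵢ) = 29.5111 + 33.9600 + 8.3777 + 43.1140 = 114.9628

115.0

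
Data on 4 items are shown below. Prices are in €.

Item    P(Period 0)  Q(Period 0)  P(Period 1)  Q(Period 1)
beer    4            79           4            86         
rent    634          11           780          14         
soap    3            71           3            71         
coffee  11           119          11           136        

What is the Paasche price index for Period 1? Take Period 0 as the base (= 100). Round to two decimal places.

118.70

Paasche price index uses current-period quantities as weights.
ΣP(Period 1)·Q(Period 1) = 4×86 + 780×14 + 3×71 + 11×136 = 344 + 10920 + 213 + 1496 = 12973
ΣP(Period 0)·Q(Period 1) = 4×86 + 634×14 + 3×71 + 11×136 = 344 + 8876 + 213 + 1496 = 10929
Index = 12973 / 10929 × 100 = 118.7025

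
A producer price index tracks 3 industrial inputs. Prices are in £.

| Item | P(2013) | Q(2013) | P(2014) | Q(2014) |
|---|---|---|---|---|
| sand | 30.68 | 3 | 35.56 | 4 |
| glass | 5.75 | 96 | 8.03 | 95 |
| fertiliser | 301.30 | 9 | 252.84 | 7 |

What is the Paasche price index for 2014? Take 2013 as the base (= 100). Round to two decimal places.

Paasche price index uses current-period quantities as weights.
ΣP(2014)·Q(2014) = 35.56×4 + 8.03×95 + 252.84×7 = 142.24 + 762.85 + 1769.88 = 2674.97
ΣP(2013)·Q(2014) = 30.68×4 + 5.75×95 + 301.30×7 = 122.72 + 546.25 + 2109.1 = 2778.07
Index = 2674.97 / 2778.07 × 100 = 96.2888

96.29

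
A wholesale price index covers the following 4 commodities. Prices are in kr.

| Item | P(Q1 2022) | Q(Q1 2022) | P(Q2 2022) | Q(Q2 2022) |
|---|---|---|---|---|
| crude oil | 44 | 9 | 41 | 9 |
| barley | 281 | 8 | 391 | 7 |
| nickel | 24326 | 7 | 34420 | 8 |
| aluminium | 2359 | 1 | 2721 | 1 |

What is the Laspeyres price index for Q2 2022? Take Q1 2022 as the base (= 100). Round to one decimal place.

141.0

Laspeyres price index uses base-period quantities as weights.
ΣP(Q2 2022)·Q(Q1 2022) = 41×9 + 391×8 + 34420×7 + 2721×1 = 369 + 3128 + 240940 + 2721 = 247158
ΣP(Q1 2022)·Q(Q1 2022) = 44×9 + 281×8 + 24326×7 + 2359×1 = 396 + 2248 + 170282 + 2359 = 175285
Index = 247158 / 175285 × 100 = 141.0035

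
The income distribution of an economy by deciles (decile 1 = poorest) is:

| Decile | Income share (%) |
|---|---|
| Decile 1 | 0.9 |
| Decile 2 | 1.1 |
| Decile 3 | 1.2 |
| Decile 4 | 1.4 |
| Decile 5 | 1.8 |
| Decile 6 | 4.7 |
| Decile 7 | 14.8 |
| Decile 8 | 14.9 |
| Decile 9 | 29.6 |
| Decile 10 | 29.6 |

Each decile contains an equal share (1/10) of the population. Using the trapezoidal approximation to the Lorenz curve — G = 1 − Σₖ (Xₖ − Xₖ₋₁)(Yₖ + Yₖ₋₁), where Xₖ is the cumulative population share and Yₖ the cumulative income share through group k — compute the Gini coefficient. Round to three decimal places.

0.569

Cumulative income shares Yₖ: 0.0090, 0.0200, 0.0320, 0.0460, 0.0640, 0.1110, 0.2590, 0.4080, 0.7040, 1.0000
Σ (Xₖ−Xₖ₋₁)(Yₖ+Yₖ₋₁) = (1/10)(0.0090+0.0000) + (1/10)(0.0200+0.0090) + (1/10)(0.0320+0.0200) + (1/10)(0.0460+0.0320) + (1/10)(0.0640+0.0460) + (1/10)(0.1110+0.0640) + (1/10)(0.2590+0.1110) + (1/10)(0.4080+0.2590) + (1/10)(0.7040+0.4080) + (1/10)(1.0000+0.7040)
  = 0.0009 + 0.0029 + 0.0052 + 0.0078 + 0.0110 + 0.0175 + 0.0370 + 0.0667 + 0.1112 + 0.1704 = 0.4306
G = 1 − 0.4306 = 0.5694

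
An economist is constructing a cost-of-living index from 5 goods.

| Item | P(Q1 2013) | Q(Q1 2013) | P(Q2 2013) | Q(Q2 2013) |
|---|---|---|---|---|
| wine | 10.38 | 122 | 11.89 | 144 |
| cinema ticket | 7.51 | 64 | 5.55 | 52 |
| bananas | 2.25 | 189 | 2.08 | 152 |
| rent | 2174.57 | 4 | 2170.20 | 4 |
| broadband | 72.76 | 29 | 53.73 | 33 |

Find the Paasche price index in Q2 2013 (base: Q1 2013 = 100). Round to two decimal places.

Paasche price index uses current-period quantities as weights.
ΣP(Q2 2013)·Q(Q2 2013) = 11.89×144 + 5.55×52 + 2.08×152 + 2170.20×4 + 53.73×33 = 1712.16 + 288.6 + 316.16 + 8680.8 + 1773.09 = 12770.81
ΣP(Q1 2013)·Q(Q2 2013) = 10.38×144 + 7.51×52 + 2.25×152 + 2174.57×4 + 72.76×33 = 1494.72 + 390.52 + 342 + 8698.28 + 2401.08 = 13326.6
Index = 12770.81 / 13326.6 × 100 = 95.8295

95.83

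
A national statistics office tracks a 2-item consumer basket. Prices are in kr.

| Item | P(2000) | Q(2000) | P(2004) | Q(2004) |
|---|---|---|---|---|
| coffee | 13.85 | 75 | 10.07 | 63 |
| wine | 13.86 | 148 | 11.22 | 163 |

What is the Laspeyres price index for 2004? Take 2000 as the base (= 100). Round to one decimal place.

78.2

Laspeyres price index uses base-period quantities as weights.
ΣP(2004)·Q(2000) = 10.07×75 + 11.22×148 = 755.25 + 1660.56 = 2415.81
ΣP(2000)·Q(2000) = 13.85×75 + 13.86×148 = 1038.75 + 2051.28 = 3090.03
Index = 2415.81 / 3090.03 × 100 = 78.1808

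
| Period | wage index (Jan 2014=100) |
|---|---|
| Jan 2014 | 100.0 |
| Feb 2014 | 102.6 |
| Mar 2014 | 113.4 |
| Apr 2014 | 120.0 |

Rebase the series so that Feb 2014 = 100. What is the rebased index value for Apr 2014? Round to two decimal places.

Rebased(Apr 2014) = 120.0 / 102.6 × 100 = 116.9591

116.96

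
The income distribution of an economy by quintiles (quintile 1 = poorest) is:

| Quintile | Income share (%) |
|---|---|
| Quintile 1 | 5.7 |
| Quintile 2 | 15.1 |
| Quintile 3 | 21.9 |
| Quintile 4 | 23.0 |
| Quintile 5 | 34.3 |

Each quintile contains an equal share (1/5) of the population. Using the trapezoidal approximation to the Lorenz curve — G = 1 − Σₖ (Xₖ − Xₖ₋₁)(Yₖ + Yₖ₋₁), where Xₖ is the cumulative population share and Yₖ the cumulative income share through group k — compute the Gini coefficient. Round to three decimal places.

Cumulative income shares Yₖ: 0.0570, 0.2080, 0.4270, 0.6570, 1.0000
Σ (Xₖ−Xₖ₋₁)(Yₖ+Yₖ₋₁) = (1/5)(0.0570+0.0000) + (1/5)(0.2080+0.0570) + (1/5)(0.4270+0.2080) + (1/5)(0.6570+0.4270) + (1/5)(1.0000+0.6570)
  = 0.0114 + 0.0530 + 0.1270 + 0.2168 + 0.3314 = 0.7396
G = 1 − 0.7396 = 0.2604

0.260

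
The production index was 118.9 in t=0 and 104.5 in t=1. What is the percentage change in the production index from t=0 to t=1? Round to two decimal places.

-12.11%

Change = (104.5 − 118.9) / 118.9 × 100
       = -14.4 / 118.9 × 100 = -12.1110%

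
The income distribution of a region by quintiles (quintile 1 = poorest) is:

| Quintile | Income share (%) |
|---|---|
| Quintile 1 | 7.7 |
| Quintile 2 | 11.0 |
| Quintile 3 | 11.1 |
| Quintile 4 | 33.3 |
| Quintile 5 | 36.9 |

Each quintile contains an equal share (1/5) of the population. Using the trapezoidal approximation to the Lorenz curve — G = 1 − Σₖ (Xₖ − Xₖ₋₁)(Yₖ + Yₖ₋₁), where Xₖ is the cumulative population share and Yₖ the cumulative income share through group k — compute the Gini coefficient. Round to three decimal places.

Cumulative income shares Yₖ: 0.0770, 0.1870, 0.2980, 0.6310, 1.0000
Σ (Xₖ−Xₖ₋₁)(Yₖ+Yₖ₋₁) = (1/5)(0.0770+0.0000) + (1/5)(0.1870+0.0770) + (1/5)(0.2980+0.1870) + (1/5)(0.6310+0.2980) + (1/5)(1.0000+0.6310)
  = 0.0154 + 0.0528 + 0.0970 + 0.1858 + 0.3262 = 0.6772
G = 1 − 0.6772 = 0.3228

0.323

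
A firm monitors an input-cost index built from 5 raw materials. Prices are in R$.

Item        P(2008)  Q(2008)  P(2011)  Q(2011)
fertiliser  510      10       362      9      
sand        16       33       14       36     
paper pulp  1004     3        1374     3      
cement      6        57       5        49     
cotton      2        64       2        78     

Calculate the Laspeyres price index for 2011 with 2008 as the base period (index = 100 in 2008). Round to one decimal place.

94.6

Laspeyres price index uses base-period quantities as weights.
ΣP(2011)·Q(2008) = 362×10 + 14×33 + 1374×3 + 5×57 + 2×64 = 3620 + 462 + 4122 + 285 + 128 = 8617
ΣP(2008)·Q(2008) = 510×10 + 16×33 + 1004×3 + 6×57 + 2×64 = 5100 + 528 + 3012 + 342 + 128 = 9110
Index = 8617 / 9110 × 100 = 94.5884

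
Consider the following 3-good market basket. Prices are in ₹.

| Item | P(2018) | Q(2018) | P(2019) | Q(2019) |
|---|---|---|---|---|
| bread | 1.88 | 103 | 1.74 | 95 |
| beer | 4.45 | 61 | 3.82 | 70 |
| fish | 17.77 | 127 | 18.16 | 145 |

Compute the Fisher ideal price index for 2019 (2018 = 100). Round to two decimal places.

99.93

Laspeyres component (base-period weights):
ΣP(2019)Q(2018) = 1.74×103 + 3.82×61 + 18.16×127 = 179.22 + 233.02 + 2306.32 = 2718.56
ΣP(2018)Q(2018) = 1.88×103 + 4.45×61 + 17.77×127 = 193.64 + 271.45 + 2256.79 = 2721.88
L = 2718.56 / 2721.88 × 100 = 99.8780
Paasche component (current-period weights):
ΣP(2019)Q(2019) = 1.74×95 + 3.82×70 + 18.16×145 = 165.3 + 267.4 + 2633.2 = 3065.9
ΣP(2018)Q(2019) = 1.88×95 + 4.45×70 + 17.77×145 = 178.6 + 311.5 + 2576.65 = 3066.75
P = 3065.9 / 3066.75 × 100 = 99.9723
Fisher = √(L × P) = √(99.8780 × 99.9723) = 99.9251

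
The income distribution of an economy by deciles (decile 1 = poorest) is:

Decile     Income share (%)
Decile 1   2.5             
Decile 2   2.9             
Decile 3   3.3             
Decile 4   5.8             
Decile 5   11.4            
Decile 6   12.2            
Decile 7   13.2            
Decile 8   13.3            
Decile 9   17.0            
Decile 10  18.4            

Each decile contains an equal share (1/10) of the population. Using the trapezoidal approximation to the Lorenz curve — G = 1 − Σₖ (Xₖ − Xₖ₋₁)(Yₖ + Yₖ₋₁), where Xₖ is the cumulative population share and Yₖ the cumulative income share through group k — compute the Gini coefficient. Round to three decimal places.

0.315

Cumulative income shares Yₖ: 0.0250, 0.0540, 0.0870, 0.1450, 0.2590, 0.3810, 0.5130, 0.6460, 0.8160, 1.0000
Σ (Xₖ−Xₖ₋₁)(Yₖ+Yₖ₋₁) = (1/10)(0.0250+0.0000) + (1/10)(0.0540+0.0250) + (1/10)(0.0870+0.0540) + (1/10)(0.1450+0.0870) + (1/10)(0.2590+0.1450) + (1/10)(0.3810+0.2590) + (1/10)(0.5130+0.3810) + (1/10)(0.6460+0.5130) + (1/10)(0.8160+0.6460) + (1/10)(1.0000+0.8160)
  = 0.0025 + 0.0079 + 0.0141 + 0.0232 + 0.0404 + 0.0640 + 0.0894 + 0.1159 + 0.1462 + 0.1816 = 0.6852
G = 1 − 0.6852 = 0.3148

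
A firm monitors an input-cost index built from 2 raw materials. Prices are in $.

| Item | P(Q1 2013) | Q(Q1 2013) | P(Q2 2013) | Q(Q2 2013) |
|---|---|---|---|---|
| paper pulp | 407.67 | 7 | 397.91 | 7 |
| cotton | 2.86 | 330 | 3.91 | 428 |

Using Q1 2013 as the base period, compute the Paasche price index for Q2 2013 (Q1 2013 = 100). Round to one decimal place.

Paasche price index uses current-period quantities as weights.
ΣP(Q2 2013)·Q(Q2 2013) = 397.91×7 + 3.91×428 = 2785.37 + 1673.48 = 4458.85
ΣP(Q1 2013)·Q(Q2 2013) = 407.67×7 + 2.86×428 = 2853.69 + 1224.08 = 4077.77
Index = 4458.85 / 4077.77 × 100 = 109.3453

109.3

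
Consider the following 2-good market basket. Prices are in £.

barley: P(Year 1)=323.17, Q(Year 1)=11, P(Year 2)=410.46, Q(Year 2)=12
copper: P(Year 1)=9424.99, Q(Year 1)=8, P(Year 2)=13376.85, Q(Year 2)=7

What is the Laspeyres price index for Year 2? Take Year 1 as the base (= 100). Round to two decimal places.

Laspeyres price index uses base-period quantities as weights.
ΣP(Year 2)·Q(Year 1) = 410.46×11 + 13376.85×8 = 4515.06 + 107014.8 = 111529.86
ΣP(Year 1)·Q(Year 1) = 323.17×11 + 9424.99×8 = 3554.87 + 75399.92 = 78954.79
Index = 111529.86 / 78954.79 × 100 = 141.2579

141.26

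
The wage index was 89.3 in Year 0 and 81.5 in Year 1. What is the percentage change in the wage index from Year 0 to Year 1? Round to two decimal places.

-8.73%

Change = (81.5 − 89.3) / 89.3 × 100
       = -7.8 / 89.3 × 100 = -8.7346%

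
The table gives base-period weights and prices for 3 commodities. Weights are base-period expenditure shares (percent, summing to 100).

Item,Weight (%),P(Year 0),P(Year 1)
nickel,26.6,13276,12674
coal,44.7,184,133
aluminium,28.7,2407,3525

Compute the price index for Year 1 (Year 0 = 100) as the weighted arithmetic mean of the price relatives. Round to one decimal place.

99.7

nickel: 26.6 × (12674/13276) = 26.6 × 0.954655 = 25.3938
coal: 44.7 × (133/184) = 44.7 × 0.722826 = 32.3103
aluminium: 28.7 × (3525/2407) = 28.7 × 1.464479 = 42.0305
Index = Σ wᵢ·(p₁ᵢ/p₀ᵢ) = 25.3938 + 32.3103 + 42.0305 = 99.7347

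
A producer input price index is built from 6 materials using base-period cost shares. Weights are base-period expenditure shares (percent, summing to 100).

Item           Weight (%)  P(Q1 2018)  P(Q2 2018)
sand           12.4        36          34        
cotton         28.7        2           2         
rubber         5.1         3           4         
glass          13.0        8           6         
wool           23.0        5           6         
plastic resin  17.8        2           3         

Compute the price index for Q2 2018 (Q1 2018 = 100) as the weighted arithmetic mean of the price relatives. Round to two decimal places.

111.26

sand: 12.4 × (34/36) = 12.4 × 0.944444 = 11.7111
cotton: 28.7 × (2/2) = 28.7 × 1.000000 = 28.7000
rubber: 5.1 × (4/3) = 5.1 × 1.333333 = 6.8000
glass: 13.0 × (6/8) = 13.0 × 0.750000 = 9.7500
wool: 23.0 × (6/5) = 23.0 × 1.200000 = 27.6000
plastic resin: 17.8 × (3/2) = 17.8 × 1.500000 = 26.7000
Index = Σ wᵢ·(p₁ᵢ/p₀ᵢ) = 11.7111 + 28.7000 + 6.8000 + 9.7500 + 27.6000 + 26.7000 = 111.2611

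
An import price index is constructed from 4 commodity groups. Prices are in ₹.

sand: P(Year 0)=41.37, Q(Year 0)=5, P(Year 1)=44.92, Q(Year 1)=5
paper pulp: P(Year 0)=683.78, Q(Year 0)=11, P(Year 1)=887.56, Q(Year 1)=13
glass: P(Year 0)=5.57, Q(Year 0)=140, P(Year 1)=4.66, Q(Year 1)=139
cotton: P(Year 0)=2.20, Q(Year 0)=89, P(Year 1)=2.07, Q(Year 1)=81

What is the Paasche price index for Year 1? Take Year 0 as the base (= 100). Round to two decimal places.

125.18

Paasche price index uses current-period quantities as weights.
ΣP(Year 1)·Q(Year 1) = 44.92×5 + 887.56×13 + 4.66×139 + 2.07×81 = 224.6 + 11538.28 + 647.74 + 167.67 = 12578.29
ΣP(Year 0)·Q(Year 1) = 41.37×5 + 683.78×13 + 5.57×139 + 2.20×81 = 206.85 + 8889.14 + 774.23 + 178.2 = 10048.42
Index = 12578.29 / 10048.42 × 100 = 125.1768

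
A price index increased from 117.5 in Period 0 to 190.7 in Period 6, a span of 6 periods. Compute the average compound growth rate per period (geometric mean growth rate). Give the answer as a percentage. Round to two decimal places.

8.41%

Growth factor = (190.7/117.5)^(1/6) = (1.622979)^(1/6) = 1.084057
Growth rate = 1.084057 − 1 = 0.084057 = 8.4057%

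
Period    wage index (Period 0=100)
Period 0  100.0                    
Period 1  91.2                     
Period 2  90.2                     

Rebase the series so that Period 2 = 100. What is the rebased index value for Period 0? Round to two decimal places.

Rebased(Period 0) = 100.0 / 90.2 × 100 = 110.8647

110.86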